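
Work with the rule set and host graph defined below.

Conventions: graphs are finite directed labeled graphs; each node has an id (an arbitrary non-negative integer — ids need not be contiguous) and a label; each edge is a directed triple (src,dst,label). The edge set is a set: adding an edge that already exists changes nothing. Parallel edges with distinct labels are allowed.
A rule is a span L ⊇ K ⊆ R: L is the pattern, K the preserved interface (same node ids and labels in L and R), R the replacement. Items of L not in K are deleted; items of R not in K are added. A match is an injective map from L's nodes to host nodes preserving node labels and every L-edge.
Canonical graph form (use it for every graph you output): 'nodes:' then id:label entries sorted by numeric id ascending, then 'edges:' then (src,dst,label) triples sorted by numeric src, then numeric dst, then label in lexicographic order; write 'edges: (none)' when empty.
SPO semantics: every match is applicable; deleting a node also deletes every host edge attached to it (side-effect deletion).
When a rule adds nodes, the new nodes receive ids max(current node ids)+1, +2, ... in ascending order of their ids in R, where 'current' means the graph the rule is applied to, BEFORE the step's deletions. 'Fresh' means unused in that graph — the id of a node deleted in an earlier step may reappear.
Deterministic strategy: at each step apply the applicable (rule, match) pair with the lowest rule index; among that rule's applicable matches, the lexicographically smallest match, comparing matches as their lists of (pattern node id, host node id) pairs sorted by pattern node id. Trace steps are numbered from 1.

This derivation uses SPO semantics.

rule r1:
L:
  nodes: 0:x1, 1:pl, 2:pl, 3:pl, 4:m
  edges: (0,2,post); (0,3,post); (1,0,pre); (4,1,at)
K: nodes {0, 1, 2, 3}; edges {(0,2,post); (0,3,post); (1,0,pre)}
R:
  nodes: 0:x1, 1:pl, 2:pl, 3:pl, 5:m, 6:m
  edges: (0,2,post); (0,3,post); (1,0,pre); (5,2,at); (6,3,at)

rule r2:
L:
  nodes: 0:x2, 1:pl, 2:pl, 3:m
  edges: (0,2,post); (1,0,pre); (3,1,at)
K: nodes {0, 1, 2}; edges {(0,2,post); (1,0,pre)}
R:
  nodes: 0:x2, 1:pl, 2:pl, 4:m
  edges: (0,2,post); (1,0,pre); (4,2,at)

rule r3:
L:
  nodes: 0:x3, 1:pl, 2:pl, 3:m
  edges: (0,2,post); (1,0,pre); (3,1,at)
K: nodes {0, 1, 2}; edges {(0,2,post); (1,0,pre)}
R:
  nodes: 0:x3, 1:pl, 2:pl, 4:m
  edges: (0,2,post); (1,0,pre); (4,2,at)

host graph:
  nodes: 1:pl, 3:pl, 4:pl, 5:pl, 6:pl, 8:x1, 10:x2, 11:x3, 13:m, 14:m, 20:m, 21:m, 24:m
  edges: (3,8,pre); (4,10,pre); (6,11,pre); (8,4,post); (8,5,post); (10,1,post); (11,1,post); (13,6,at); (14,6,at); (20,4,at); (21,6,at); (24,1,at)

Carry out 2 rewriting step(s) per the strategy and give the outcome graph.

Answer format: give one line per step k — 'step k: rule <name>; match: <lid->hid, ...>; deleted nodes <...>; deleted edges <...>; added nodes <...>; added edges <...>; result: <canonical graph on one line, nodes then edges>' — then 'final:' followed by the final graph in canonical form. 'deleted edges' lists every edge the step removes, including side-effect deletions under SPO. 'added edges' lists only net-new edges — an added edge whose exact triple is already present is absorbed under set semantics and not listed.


step 1: rule r2; match: 0->10, 1->4, 2->1, 3->20; deleted nodes 20; deleted edges (20,4,at); added nodes 25; added edges (25,1,at); result: nodes: 1:pl, 3:pl, 4:pl, 5:pl, 6:pl, 8:x1, 10:x2, 11:x3, 13:m, 14:m, 21:m, 24:m, 25:m edges: (3,8,pre); (4,10,pre); (6,11,pre); (8,4,post); (8,5,post); (10,1,post); (11,1,post); (13,6,at); (14,6,at); (21,6,at); (24,1,at); (25,1,at)
step 2: rule r3; match: 0->11, 1->6, 2->1, 3->13; deleted nodes 13; deleted edges (13,6,at); added nodes 26; added edges (26,1,at); result: nodes: 1:pl, 3:pl, 4:pl, 5:pl, 6:pl, 8:x1, 10:x2, 11:x3, 14:m, 21:m, 24:m, 25:m, 26:m edges: (3,8,pre); (4,10,pre); (6,11,pre); (8,4,post); (8,5,post); (10,1,post); (11,1,post); (14,6,at); (21,6,at); (24,1,at); (25,1,at); (26,1,at)
final:
nodes: 1:pl, 3:pl, 4:pl, 5:pl, 6:pl, 8:x1, 10:x2, 11:x3, 14:m, 21:m, 24:m, 25:m, 26:m
edges: (3,8,pre); (4,10,pre); (6,11,pre); (8,4,post); (8,5,post); (10,1,post); (11,1,post); (14,6,at); (21,6,at); (24,1,at); (25,1,at); (26,1,at)


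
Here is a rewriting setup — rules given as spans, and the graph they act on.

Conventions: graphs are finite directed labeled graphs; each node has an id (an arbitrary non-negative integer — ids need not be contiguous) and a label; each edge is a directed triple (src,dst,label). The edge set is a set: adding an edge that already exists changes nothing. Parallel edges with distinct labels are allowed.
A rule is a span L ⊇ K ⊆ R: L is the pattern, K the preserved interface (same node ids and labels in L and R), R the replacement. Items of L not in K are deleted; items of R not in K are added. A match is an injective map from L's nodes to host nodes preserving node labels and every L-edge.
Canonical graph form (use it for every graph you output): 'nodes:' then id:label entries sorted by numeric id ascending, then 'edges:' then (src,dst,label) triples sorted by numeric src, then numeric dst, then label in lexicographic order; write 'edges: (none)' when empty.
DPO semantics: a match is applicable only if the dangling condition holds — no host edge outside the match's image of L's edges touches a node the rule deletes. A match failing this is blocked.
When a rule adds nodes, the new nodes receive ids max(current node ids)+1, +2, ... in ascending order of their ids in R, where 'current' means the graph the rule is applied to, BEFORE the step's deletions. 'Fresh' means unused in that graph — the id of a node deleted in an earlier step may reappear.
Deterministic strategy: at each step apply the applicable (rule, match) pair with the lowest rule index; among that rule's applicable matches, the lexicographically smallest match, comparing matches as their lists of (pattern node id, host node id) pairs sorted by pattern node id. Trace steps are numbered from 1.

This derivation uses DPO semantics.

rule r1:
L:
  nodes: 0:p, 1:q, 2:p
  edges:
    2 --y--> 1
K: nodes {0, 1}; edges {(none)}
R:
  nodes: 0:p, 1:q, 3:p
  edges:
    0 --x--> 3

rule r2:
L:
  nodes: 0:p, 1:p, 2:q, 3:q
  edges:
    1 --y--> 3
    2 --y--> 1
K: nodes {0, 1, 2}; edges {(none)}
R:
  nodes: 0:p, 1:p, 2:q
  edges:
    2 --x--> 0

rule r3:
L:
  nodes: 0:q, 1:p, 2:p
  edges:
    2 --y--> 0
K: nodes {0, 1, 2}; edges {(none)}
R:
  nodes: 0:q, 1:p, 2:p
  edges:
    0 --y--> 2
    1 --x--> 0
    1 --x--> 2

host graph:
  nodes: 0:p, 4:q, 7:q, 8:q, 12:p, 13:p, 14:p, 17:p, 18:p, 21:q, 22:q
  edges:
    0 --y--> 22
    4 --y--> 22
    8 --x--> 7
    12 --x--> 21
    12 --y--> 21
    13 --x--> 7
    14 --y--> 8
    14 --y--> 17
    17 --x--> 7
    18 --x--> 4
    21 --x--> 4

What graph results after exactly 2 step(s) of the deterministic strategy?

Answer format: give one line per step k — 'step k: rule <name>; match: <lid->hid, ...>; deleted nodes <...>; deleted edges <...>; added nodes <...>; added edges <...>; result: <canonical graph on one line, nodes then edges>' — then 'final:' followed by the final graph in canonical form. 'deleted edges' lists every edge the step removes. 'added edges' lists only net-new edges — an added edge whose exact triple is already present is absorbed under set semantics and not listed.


step 1: rule r1; match: 0->12, 1->22, 2->0; deleted nodes 0; deleted edges (0,22,y); added nodes 23; added edges (12,23,x); result: nodes: 4:q, 7:q, 8:q, 12:p, 13:p, 14:p, 17:p, 18:p, 21:q, 22:q, 23:p edges: (4,22,y); (8,7,x); (12,21,x); (12,21,y); (12,23,x); (13,7,x); (14,8,y); (14,17,y); (17,7,x); (18,4,x); (21,4,x)
step 2: rule r3; match: 0->8, 1->12, 2->14; deleted nodes (none); deleted edges (14,8,y); added nodes (none); added edges (8,14,y); (12,8,x); (12,14,x); result: nodes: 4:q, 7:q, 8:q, 12:p, 13:p, 14:p, 17:p, 18:p, 21:q, 22:q, 23:p edges: (4,22,y); (8,7,x); (8,14,y); (12,8,x); (12,14,x); (12,21,x); (12,21,y); (12,23,x); (13,7,x); (14,17,y); (17,7,x); (18,4,x); (21,4,x)
final:
nodes: 4:q, 7:q, 8:q, 12:p, 13:p, 14:p, 17:p, 18:p, 21:q, 22:q, 23:p
edges: (4,22,y); (8,7,x); (8,14,y); (12,8,x); (12,14,x); (12,21,x); (12,21,y); (12,23,x); (13,7,x); (14,17,y); (17,7,x); (18,4,x); (21,4,x)


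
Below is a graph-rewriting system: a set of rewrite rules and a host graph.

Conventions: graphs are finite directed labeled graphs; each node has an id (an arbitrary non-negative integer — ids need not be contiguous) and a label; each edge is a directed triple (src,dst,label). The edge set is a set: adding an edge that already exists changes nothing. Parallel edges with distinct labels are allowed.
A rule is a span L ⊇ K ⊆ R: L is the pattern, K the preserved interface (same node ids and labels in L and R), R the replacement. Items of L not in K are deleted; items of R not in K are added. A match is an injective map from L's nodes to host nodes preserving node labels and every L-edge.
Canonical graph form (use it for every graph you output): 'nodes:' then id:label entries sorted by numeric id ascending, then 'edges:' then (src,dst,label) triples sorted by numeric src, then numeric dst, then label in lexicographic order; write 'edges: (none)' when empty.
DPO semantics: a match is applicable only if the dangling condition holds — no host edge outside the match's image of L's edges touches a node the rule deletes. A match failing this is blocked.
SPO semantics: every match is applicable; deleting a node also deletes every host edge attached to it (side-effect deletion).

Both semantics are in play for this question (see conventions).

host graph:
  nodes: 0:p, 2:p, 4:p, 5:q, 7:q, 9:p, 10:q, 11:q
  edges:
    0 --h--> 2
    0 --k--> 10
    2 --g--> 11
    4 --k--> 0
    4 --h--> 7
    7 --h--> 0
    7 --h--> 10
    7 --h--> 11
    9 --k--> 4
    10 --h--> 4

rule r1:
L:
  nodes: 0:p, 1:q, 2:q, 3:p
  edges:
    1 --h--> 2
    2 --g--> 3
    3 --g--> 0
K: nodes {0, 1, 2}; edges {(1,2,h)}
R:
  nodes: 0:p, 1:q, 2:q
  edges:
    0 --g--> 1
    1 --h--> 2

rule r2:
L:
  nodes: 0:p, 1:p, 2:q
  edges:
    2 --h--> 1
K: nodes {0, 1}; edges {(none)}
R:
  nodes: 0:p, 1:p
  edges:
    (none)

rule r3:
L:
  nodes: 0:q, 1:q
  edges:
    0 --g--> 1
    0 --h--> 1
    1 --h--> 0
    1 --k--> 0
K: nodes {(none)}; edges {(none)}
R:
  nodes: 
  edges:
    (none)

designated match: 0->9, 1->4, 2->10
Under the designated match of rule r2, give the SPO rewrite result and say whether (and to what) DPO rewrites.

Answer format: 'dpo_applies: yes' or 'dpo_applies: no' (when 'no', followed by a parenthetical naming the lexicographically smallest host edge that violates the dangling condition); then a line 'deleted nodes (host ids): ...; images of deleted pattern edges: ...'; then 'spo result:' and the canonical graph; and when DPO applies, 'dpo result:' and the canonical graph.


dpo_applies: no
(the rule deletes node 10, which keeps host edge (0,10,k) outside the match image — the dangling condition fails, DPO blocks; SPO proceeds and side-deletes such edges)
deleted nodes (host ids): 10; images of deleted pattern edges: (10,4,h)
spo result:
nodes: 0:p, 2:p, 4:p, 5:q, 7:q, 9:p, 11:q
edges: (0,2,h); (2,11,g); (4,0,k); (4,7,h); (7,0,h); (7,11,h); (9,4,k)


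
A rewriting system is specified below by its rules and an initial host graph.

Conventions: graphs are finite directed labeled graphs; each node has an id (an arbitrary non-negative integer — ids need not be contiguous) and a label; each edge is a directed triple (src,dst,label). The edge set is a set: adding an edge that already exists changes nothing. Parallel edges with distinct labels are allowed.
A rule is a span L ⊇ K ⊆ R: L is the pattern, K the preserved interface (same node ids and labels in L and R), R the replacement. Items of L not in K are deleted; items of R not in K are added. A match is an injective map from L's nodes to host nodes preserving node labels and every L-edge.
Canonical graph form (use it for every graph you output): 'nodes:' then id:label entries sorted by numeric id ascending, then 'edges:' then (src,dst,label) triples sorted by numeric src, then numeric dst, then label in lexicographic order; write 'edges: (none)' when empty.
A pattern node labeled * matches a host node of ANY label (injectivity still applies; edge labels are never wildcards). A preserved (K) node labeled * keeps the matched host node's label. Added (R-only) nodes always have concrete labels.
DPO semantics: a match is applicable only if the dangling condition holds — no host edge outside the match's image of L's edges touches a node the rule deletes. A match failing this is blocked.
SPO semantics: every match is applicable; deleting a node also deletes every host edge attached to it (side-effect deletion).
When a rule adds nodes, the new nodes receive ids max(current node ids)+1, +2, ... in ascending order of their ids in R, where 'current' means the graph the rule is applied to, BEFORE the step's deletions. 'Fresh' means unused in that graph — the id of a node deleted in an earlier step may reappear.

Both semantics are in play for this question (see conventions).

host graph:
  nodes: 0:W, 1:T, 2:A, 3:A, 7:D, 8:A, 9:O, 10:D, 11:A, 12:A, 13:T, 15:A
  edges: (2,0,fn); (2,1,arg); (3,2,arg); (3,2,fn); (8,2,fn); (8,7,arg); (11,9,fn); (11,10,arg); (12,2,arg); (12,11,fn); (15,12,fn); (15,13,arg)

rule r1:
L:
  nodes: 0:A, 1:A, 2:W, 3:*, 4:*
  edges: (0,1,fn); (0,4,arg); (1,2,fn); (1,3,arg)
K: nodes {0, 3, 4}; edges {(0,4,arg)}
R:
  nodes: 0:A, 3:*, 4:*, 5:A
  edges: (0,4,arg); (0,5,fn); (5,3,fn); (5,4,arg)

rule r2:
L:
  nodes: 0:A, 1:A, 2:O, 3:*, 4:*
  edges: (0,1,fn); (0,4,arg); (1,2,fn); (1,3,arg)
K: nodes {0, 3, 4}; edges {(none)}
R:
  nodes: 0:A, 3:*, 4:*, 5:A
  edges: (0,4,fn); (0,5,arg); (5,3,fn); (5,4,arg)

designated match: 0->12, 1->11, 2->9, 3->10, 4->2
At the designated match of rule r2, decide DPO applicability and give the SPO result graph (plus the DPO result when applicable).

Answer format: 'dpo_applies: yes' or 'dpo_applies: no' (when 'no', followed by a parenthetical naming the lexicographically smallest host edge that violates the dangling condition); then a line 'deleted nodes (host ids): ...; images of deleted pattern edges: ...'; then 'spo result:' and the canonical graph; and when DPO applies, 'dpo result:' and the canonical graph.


dpo_applies: yes
deleted nodes (host ids): 9, 11; images of deleted pattern edges: (11,9,fn); (11,10,arg); (12,2,arg); (12,11,fn)
spo result:
nodes: 0:W, 1:T, 2:A, 3:A, 7:D, 8:A, 10:D, 12:A, 13:T, 15:A, 16:A
edges: (2,0,fn); (2,1,arg); (3,2,arg); (3,2,fn); (8,2,fn); (8,7,arg); (12,2,fn); (12,16,arg); (15,12,fn); (15,13,arg); (16,2,arg); (16,10,fn)
dpo result:
nodes: 0:W, 1:T, 2:A, 3:A, 7:D, 8:A, 10:D, 12:A, 13:T, 15:A, 16:A
edges: (2,0,fn); (2,1,arg); (3,2,arg); (3,2,fn); (8,2,fn); (8,7,arg); (12,2,fn); (12,16,arg); (15,12,fn); (15,13,arg); (16,2,arg); (16,10,fn)


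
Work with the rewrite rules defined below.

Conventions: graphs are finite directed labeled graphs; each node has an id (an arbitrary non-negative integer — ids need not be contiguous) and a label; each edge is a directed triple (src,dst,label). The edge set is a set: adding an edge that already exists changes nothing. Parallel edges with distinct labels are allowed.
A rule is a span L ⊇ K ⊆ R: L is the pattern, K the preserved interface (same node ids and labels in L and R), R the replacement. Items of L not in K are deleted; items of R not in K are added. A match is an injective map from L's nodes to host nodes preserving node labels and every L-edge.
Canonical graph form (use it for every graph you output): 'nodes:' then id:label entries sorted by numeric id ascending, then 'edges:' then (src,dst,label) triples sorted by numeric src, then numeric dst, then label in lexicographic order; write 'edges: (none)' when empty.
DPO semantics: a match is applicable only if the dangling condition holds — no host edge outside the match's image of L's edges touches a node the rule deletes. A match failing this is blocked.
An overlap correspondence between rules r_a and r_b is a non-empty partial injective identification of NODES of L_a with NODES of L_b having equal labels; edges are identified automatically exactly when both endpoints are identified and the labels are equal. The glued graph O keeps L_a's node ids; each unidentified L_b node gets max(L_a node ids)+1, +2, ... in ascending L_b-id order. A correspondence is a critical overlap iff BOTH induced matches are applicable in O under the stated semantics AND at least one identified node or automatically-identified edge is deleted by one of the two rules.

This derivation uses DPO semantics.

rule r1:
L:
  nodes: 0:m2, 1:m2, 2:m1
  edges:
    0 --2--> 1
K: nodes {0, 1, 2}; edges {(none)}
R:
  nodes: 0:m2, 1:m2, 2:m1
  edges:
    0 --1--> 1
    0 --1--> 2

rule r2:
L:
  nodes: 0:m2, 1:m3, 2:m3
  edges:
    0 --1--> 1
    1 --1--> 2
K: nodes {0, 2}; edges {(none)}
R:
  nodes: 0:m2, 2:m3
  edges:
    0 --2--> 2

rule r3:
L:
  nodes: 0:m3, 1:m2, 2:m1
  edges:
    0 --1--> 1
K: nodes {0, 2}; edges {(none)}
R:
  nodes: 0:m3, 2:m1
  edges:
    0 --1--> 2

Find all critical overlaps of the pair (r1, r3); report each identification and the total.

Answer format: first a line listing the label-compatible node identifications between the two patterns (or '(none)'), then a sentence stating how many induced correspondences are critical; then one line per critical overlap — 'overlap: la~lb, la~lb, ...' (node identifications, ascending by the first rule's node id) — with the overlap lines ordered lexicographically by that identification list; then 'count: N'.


label-compatible node identifications between L(r1) and L(r3): 0~1, 1~1, 2~2
0 of the induced correspondences are critical overlaps of r1 and r3.
count: 0


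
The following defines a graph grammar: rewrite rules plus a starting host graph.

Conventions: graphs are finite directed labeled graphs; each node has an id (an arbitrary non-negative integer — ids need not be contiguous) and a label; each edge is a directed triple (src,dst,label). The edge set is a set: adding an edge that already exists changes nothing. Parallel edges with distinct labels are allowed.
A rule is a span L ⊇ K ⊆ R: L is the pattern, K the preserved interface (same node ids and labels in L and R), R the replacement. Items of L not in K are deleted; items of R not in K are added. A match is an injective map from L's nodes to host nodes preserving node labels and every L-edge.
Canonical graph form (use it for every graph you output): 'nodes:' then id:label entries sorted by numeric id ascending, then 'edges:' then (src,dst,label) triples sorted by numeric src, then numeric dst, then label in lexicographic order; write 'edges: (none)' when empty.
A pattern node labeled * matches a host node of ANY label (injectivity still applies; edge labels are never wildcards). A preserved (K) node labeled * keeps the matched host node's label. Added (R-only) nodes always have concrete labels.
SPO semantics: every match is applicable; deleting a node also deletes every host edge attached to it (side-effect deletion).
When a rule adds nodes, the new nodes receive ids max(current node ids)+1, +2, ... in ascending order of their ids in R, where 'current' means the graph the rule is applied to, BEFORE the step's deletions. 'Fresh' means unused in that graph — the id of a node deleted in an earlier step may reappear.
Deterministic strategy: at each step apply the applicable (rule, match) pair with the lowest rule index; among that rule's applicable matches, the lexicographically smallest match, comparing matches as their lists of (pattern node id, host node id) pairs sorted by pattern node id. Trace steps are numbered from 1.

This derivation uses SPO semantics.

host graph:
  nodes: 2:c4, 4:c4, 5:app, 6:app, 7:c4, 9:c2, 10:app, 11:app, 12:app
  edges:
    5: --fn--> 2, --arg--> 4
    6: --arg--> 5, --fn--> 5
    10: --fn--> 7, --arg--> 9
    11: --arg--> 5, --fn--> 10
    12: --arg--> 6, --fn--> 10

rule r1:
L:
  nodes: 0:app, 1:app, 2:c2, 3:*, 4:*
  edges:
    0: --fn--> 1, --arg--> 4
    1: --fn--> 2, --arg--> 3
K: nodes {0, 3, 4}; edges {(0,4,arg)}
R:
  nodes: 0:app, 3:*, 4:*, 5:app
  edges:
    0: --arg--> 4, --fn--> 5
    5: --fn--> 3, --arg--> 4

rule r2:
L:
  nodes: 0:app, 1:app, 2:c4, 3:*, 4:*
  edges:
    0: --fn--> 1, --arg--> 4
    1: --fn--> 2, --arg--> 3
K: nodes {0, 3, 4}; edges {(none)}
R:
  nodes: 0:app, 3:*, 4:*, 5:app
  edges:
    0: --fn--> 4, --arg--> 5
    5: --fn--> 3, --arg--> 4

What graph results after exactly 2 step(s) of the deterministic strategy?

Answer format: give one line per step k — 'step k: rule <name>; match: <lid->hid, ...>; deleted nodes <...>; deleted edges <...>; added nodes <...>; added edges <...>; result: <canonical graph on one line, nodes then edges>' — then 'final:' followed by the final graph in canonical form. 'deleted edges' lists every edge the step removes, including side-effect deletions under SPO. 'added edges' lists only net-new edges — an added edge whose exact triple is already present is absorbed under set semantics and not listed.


step 1: rule r2; match: 0->11, 1->10, 2->7, 3->9, 4->5; deleted nodes 7, 10; deleted edges (10,7,fn); (10,9,arg); (11,5,arg); (11,10,fn); (12,10,fn); added nodes 13; added edges (11,5,fn); (11,13,arg); (13,5,arg); (13,9,fn); result: nodes: 2:c4, 4:c4, 5:app, 6:app, 9:c2, 11:app, 12:app, 13:app edges: (5,2,fn); (5,4,arg); (6,5,arg); (6,5,fn); (11,5,fn); (11,13,arg); (12,6,arg); (13,5,arg); (13,9,fn)
step 2: rule r2; match: 0->11, 1->5, 2->2, 3->4, 4->13; deleted nodes 2, 5; deleted edges (5,2,fn); (5,4,arg); (6,5,arg); (6,5,fn); (11,5,fn); (11,13,arg); (13,5,arg); added nodes 14; added edges (11,13,fn); (11,14,arg); (14,4,fn); (14,13,arg); result: nodes: 4:c4, 6:app, 9:c2, 11:app, 12:app, 13:app, 14:app edges: (11,13,fn); (11,14,arg); (12,6,arg); (13,9,fn); (14,4,fn); (14,13,arg)
final:
nodes: 4:c4, 6:app, 9:c2, 11:app, 12:app, 13:app, 14:app
edges: (11,13,fn); (11,14,arg); (12,6,arg); (13,9,fn); (14,4,fn); (14,13,arg)


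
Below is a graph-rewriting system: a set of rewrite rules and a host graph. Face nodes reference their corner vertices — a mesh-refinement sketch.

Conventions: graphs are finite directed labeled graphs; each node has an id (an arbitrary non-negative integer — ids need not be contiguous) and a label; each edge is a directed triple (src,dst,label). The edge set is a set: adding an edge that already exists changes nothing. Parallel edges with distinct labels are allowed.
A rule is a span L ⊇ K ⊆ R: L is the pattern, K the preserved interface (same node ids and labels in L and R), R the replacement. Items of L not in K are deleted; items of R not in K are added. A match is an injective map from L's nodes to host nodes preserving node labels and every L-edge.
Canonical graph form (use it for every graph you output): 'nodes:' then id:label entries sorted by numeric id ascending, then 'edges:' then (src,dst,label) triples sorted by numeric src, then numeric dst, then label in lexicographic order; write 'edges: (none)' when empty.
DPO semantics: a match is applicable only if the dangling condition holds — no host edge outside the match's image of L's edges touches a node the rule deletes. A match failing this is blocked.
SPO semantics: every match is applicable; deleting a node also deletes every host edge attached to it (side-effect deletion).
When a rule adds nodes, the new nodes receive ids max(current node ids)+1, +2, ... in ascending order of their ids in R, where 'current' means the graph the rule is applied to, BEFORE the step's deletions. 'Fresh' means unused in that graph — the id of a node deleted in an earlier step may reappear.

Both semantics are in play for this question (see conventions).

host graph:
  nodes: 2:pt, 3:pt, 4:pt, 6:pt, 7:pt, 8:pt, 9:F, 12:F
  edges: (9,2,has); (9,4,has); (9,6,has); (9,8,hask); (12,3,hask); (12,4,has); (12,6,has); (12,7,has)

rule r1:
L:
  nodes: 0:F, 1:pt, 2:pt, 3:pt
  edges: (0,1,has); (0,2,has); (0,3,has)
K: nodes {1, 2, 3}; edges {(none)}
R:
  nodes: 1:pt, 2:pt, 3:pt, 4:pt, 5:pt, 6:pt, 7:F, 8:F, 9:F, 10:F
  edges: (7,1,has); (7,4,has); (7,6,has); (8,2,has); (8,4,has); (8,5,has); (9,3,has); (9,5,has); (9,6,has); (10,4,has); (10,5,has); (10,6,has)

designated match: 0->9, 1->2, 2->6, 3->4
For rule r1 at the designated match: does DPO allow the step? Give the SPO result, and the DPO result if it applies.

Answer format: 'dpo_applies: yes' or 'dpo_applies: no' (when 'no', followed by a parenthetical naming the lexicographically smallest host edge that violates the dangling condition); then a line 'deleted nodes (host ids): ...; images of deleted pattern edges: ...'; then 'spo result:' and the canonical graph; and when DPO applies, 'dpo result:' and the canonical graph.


dpo_applies: no
(the rule deletes node 9, which keeps host edge (9,8,hask) outside the match image — the dangling condition fails, DPO blocks; SPO proceeds and side-deletes such edges)
deleted nodes (host ids): 9; images of deleted pattern edges: (9,2,has); (9,4,has); (9,6,has)
spo result:
nodes: 2:pt, 3:pt, 4:pt, 6:pt, 7:pt, 8:pt, 12:F, 13:pt, 14:pt, 15:pt, 16:F, 17:F, 18:F, 19:F
edges: (12,3,hask); (12,4,has); (12,6,has); (12,7,has); (16,2,has); (16,13,has); (16,15,has); (17,6,has); (17,13,has); (17,14,has); (18,4,has); (18,14,has); (18,15,has); (19,13,has); (19,14,has); (19,15,has)


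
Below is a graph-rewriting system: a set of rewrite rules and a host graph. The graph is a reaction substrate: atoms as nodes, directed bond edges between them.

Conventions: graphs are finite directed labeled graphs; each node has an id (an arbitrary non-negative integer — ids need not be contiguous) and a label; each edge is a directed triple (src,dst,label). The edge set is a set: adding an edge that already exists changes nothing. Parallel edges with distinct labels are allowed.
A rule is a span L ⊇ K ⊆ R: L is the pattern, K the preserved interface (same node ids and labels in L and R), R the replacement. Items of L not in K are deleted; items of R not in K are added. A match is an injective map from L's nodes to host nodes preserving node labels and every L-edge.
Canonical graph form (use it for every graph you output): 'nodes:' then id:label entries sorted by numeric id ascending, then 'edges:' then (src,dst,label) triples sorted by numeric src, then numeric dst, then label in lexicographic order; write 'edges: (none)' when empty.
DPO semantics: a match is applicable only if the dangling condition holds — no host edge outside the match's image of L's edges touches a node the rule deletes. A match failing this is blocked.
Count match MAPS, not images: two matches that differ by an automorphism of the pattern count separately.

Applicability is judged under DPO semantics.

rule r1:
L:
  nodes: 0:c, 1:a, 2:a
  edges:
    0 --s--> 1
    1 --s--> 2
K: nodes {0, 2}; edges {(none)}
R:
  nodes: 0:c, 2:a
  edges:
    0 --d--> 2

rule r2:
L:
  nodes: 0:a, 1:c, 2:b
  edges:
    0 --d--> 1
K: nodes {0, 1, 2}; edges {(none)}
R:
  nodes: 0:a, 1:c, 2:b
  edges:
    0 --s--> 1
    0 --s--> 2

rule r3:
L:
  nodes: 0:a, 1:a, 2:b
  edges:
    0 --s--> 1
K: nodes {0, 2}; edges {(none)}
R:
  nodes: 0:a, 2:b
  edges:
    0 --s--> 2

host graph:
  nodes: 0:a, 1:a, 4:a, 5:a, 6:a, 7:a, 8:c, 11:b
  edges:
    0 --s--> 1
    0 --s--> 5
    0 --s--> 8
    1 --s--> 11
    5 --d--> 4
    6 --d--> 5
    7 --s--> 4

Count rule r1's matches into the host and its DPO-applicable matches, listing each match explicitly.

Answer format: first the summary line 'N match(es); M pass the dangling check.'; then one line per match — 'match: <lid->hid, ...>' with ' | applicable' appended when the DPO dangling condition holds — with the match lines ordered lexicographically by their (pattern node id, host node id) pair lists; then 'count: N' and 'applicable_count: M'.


0 match(es); 0 pass the dangling check.
count: 0
applicable_count: 0


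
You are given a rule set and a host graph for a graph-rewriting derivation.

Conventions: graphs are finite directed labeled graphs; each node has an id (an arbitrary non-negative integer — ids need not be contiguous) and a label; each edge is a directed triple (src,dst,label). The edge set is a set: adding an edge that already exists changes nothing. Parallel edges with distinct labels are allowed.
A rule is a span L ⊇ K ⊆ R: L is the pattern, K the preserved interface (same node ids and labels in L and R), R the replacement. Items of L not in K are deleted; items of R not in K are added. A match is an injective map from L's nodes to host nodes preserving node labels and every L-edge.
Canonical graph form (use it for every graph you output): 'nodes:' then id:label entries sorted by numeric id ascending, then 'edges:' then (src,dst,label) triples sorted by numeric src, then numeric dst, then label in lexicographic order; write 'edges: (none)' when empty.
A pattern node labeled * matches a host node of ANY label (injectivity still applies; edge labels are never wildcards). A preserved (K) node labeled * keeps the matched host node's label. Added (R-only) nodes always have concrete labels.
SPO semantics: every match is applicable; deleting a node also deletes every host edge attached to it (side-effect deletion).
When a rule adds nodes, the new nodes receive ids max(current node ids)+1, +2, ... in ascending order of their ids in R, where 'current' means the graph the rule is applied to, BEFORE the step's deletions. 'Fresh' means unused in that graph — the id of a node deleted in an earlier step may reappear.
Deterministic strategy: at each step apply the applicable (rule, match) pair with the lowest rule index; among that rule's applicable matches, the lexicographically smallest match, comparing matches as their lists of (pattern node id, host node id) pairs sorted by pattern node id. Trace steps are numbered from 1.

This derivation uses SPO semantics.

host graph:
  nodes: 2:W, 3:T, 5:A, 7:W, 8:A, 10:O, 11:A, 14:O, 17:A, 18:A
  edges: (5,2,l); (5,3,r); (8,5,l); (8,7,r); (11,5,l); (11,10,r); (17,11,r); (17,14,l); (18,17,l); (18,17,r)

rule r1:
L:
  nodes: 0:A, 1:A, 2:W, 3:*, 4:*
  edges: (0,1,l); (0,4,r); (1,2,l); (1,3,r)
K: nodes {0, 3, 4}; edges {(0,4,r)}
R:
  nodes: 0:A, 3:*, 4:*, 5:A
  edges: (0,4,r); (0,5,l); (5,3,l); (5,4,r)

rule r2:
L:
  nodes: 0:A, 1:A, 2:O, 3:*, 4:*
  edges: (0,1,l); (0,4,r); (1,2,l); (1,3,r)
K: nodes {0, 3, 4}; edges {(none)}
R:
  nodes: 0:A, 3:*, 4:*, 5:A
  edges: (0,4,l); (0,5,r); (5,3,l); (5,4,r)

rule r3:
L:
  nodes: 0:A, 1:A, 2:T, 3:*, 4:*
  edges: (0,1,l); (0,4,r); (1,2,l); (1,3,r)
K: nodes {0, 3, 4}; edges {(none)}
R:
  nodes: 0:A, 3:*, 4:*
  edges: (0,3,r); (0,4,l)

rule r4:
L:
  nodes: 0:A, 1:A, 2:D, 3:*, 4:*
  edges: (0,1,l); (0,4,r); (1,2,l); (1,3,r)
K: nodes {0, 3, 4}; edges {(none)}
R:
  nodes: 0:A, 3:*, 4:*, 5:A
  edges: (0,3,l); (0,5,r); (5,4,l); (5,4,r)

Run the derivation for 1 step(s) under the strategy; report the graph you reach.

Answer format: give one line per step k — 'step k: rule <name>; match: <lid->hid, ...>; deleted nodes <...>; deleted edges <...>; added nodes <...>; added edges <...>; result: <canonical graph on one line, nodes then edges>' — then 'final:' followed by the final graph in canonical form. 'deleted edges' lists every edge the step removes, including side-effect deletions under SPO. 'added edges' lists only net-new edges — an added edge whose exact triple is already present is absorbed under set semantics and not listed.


step 1: rule r1; match: 0->8, 1->5, 2->2, 3->3, 4->7; deleted nodes 2, 5; deleted edges (5,2,l); (5,3,r); (8,5,l); (11,5,l); added nodes 19; added edges (8,19,l); (19,3,l); (19,7,r); result: nodes: 3:T, 7:W, 8:A, 10:O, 11:A, 14:O, 17:A, 18:A, 19:A edges: (8,7,r); (8,19,l); (11,10,r); (17,11,r); (17,14,l); (18,17,l); (18,17,r); (19,3,l); (19,7,r)
final:
nodes: 3:T, 7:W, 8:A, 10:O, 11:A, 14:O, 17:A, 18:A, 19:A
edges: (8,7,r); (8,19,l); (11,10,r); (17,11,r); (17,14,l); (18,17,l); (18,17,r); (19,3,l); (19,7,r)


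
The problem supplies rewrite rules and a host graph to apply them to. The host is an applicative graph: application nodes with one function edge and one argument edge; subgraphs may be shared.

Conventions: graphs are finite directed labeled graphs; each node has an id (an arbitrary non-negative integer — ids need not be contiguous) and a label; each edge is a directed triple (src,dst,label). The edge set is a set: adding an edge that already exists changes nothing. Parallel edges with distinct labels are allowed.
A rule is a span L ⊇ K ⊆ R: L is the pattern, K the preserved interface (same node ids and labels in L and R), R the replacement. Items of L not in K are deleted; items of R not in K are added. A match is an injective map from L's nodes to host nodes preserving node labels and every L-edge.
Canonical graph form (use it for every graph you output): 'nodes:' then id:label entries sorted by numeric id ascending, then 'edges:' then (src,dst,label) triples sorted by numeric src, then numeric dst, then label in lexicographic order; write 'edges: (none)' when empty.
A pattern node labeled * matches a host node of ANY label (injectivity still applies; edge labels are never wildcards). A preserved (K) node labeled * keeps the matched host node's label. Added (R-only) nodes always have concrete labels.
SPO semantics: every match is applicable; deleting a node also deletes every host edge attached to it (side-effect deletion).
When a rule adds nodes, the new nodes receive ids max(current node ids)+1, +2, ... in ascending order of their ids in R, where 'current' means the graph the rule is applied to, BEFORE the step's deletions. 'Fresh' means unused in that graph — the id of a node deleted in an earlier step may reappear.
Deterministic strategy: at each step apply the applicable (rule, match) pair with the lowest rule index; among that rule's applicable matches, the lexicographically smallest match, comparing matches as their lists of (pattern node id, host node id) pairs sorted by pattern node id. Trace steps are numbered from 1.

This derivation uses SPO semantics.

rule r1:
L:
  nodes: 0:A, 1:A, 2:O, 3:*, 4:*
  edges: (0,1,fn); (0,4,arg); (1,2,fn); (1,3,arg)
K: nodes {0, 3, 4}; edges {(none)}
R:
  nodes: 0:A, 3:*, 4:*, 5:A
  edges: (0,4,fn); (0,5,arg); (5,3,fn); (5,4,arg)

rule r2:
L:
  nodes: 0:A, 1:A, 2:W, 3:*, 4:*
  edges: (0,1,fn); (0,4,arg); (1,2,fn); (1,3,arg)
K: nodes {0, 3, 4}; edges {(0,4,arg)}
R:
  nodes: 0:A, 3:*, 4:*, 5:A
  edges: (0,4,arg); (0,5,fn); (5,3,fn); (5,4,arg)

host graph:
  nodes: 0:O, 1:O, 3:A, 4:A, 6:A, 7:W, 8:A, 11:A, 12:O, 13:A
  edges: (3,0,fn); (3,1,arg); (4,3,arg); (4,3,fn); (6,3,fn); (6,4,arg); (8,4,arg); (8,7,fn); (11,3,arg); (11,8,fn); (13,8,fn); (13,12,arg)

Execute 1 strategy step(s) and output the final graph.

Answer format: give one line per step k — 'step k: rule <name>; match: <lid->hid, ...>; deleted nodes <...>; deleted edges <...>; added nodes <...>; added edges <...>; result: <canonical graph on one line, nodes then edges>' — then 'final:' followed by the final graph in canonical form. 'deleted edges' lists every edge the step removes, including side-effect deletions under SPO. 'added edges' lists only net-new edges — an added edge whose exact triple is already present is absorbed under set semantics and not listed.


step 1: rule r1; match: 0->6, 1->3, 2->0, 3->1, 4->4; deleted nodes 0, 3; deleted edges (3,0,fn); (3,1,arg); (4,3,arg); (4,3,fn); (6,3,fn); (6,4,arg); (11,3,arg); added nodes 14; added edges (6,4,fn); (6,14,arg); (14,1,fn); (14,4,arg); result: nodes: 1:O, 4:A, 6:A, 7:W, 8:A, 11:A, 12:O, 13:A, 14:A edges: (6,4,fn); (6,14,arg); (8,4,arg); (8,7,fn); (11,8,fn); (13,8,fn); (13,12,arg); (14,1,fn); (14,4,arg)
final:
nodes: 1:O, 4:A, 6:A, 7:W, 8:A, 11:A, 12:O, 13:A, 14:A
edges: (6,4,fn); (6,14,arg); (8,4,arg); (8,7,fn); (11,8,fn); (13,8,fn); (13,12,arg); (14,1,fn); (14,4,arg)


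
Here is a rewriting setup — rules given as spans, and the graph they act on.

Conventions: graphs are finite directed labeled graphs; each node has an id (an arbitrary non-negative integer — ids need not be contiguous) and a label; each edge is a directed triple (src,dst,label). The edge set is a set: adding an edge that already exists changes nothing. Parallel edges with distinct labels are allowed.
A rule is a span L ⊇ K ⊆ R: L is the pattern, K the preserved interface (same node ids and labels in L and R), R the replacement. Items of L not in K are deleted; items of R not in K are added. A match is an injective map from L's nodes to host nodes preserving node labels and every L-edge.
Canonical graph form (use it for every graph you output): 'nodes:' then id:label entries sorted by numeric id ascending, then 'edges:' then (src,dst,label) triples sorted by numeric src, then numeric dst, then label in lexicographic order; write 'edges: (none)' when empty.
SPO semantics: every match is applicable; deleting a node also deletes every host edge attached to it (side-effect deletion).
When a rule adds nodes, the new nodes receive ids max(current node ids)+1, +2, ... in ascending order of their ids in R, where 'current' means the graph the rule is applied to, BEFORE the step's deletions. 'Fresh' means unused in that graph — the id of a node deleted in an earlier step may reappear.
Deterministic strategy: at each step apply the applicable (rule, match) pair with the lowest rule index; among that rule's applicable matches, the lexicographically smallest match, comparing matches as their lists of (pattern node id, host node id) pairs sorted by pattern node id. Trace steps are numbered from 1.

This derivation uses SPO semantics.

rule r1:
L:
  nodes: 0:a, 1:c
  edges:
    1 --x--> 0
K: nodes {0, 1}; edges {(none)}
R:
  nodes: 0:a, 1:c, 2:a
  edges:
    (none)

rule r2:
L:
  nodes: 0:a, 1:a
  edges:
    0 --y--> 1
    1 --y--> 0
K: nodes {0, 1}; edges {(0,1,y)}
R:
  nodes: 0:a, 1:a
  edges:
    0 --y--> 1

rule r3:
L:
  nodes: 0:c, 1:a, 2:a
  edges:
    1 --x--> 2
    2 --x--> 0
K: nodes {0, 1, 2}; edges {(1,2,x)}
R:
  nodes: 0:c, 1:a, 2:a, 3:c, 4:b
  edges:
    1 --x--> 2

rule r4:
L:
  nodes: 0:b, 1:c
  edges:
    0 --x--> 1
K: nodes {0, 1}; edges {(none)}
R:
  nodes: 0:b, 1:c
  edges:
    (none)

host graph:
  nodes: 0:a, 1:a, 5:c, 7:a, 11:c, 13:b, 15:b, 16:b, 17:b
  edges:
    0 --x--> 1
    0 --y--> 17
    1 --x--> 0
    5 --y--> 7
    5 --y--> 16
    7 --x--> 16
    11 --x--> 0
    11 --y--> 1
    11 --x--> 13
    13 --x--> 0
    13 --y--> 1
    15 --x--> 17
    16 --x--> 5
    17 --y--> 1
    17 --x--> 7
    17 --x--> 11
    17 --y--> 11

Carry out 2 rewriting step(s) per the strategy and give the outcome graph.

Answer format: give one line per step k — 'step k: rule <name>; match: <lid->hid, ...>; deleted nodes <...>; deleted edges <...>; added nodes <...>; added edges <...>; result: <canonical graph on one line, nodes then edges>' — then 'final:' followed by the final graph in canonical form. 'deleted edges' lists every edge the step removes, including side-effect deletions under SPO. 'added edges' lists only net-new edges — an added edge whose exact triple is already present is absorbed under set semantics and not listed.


step 1: rule r1; match: 0->0, 1->11; deleted nodes (none); deleted edges (11,0,x); added nodes 18; added edges (none); result: nodes: 0:a, 1:a, 5:c, 7:a, 11:c, 13:b, 15:b, 16:b, 17:b, 18:a edges: (0,1,x); (0,17,y); (1,0,x); (5,7,y); (5,16,y); (7,16,x); (11,1,y); (11,13,x); (13,0,x); (13,1,y); (15,17,x); (16,5,x); (17,1,y); (17,7,x); (17,11,x); (17,11,y)
step 2: rule r4; match: 0->16, 1->5; deleted nodes (none); deleted edges (16,5,x); added nodes (none); added edges (none); result: nodes: 0:a, 1:a, 5:c, 7:a, 11:c, 13:b, 15:b, 16:b, 17:b, 18:a edges: (0,1,x); (0,17,y); (1,0,x); (5,7,y); (5,16,y); (7,16,x); (11,1,y); (11,13,x); (13,0,x); (13,1,y); (15,17,x); (17,1,y); (17,7,x); (17,11,x); (17,11,y)
final:
nodes: 0:a, 1:a, 5:c, 7:a, 11:c, 13:b, 15:b, 16:b, 17:b, 18:a
edges: (0,1,x); (0,17,y); (1,0,x); (5,7,y); (5,16,y); (7,16,x); (11,1,y); (11,13,x); (13,0,x); (13,1,y); (15,17,x); (17,1,y); (17,7,x); (17,11,x); (17,11,y)


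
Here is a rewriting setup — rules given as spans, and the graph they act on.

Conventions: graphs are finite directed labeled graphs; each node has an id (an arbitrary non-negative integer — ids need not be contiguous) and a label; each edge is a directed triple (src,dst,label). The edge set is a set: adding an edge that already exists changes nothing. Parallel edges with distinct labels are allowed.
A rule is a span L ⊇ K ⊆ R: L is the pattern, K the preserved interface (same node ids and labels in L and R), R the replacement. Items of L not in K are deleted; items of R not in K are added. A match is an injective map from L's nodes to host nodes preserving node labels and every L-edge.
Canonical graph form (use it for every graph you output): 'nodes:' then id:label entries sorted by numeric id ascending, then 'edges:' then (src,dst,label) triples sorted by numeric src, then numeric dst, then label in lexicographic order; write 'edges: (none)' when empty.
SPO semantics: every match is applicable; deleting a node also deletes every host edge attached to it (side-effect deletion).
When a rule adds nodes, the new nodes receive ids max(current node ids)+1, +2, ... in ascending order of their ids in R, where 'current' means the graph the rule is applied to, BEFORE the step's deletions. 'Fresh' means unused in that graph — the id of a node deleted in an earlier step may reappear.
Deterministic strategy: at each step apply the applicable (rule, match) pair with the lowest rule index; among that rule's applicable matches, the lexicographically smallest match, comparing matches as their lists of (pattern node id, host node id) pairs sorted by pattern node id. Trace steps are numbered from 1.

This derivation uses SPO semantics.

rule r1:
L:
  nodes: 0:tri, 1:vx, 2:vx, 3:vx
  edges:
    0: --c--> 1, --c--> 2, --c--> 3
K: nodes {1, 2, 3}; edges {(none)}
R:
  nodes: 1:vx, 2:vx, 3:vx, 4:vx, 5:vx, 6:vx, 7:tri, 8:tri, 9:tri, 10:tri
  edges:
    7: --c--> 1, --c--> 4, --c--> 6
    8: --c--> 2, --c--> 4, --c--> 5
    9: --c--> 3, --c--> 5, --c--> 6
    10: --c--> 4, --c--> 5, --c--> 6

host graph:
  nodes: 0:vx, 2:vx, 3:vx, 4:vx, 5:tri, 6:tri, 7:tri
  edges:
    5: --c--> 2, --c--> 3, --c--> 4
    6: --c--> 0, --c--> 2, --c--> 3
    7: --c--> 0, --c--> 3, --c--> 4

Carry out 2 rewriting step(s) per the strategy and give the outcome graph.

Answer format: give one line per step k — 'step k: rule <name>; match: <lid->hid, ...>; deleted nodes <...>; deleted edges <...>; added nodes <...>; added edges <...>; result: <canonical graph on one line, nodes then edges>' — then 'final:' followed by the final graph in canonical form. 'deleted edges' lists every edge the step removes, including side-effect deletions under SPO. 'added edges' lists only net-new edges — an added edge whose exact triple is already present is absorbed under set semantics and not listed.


step 1: rule r1; match: 0->5, 1->2, 2->3, 3->4; deleted nodes 5; deleted edges (5,2,c); (5,3,c); (5,4,c); added nodes 8, 9, 10, 11, 12, 13, 14; added edges (11,2,c); (11,8,c); (11,10,c); (12,3,c); (12,8,c); (12,9,c); (13,4,c); (13,9,c); (13,10,c); (14,8,c); (14,9,c); (14,10,c); result: nodes: 0:vx, 2:vx, 3:vx, 4:vx, 6:tri, 7:tri, 8:vx, 9:vx, 10:vx, 11:tri, 12:tri, 13:tri, 14:tri edges: (6,0,c); (6,2,c); (6,3,c); (7,0,c); (7,3,c); (7,4,c); (11,2,c); (11,8,c); (11,10,c); (12,3,c); (12,8,c); (12,9,c); (13,4,c); (13,9,c); (13,10,c); (14,8,c); (14,9,c); (14,10,c)
step 2: rule r1; match: 0->6, 1->0, 2->2, 3->3; deleted nodes 6; deleted edges (6,0,c); (6,2,c); (6,3,c); added nodes 15, 16, 17, 18, 19, 20, 21; added edges (18,0,c); (18,15,c); (18,17,c); (19,2,c); (19,15,c); (19,16,c); (20,3,c); (20,16,c); (20,17,c); (21,15,c); (21,16,c); (21,17,c); result: nodes: 0:vx, 2:vx, 3:vx, 4:vx, 7:tri, 8:vx, 9:vx, 10:vx, 11:tri, 12:tri, 13:tri, 14:tri, 15:vx, 16:vx, 17:vx, 18:tri, 19:tri, 20:tri, 21:tri edges: (7,0,c); (7,3,c); (7,4,c); (11,2,c); (11,8,c); (11,10,c); (12,3,c); (12,8,c); (12,9,c); (13,4,c); (13,9,c); (13,10,c); (14,8,c); (14,9,c); (14,10,c); (18,0,c); (18,15,c); (18,17,c); (19,2,c); (19,15,c); (19,16,c); (20,3,c); (20,16,c); (20,17,c); (21,15,c); (21,16,c); (21,17,c)
final:
nodes: 0:vx, 2:vx, 3:vx, 4:vx, 7:tri, 8:vx, 9:vx, 10:vx, 11:tri, 12:tri, 13:tri, 14:tri, 15:vx, 16:vx, 17:vx, 18:tri, 19:tri, 20:tri, 21:tri
edges: (7,0,c); (7,3,c); (7,4,c); (11,2,c); (11,8,c); (11,10,c); (12,3,c); (12,8,c); (12,9,c); (13,4,c); (13,9,c); (13,10,c); (14,8,c); (14,9,c); (14,10,c); (18,0,c); (18,15,c); (18,17,c); (19,2,c); (19,15,c); (19,16,c); (20,3,c); (20,16,c); (20,17,c); (21,15,c); (21,16,c); (21,17,c)
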